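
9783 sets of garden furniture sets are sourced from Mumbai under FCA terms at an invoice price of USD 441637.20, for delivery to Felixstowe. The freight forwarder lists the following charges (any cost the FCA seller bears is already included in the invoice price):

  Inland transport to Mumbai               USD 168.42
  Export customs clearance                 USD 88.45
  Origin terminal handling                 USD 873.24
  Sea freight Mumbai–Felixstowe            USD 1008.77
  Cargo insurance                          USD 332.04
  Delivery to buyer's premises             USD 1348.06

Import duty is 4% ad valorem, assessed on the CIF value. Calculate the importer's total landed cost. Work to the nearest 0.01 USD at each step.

Total landed cost: USD 462953.36

FCA: the seller delivers export-cleared goods to the carrier; the buyer bears costs from that point.
Already in the invoice (seller's account under FCA): inland to port, export clearance — exclude.
CIF value = FCA price + origin terminal + freight + insurance = 441637.20 + 873.24 + 1008.77 + 332.04 = 443851.25
Import duty = 443851.25 × 4% = 17754.05
Buyer bears: origin terminal 873.24 + freight 1008.77 + insurance 332.04 + delivery 1348.06 + duty 17754.05 = 21316.16
Landed cost = invoice 441637.20 + 21316.16 = 462953.36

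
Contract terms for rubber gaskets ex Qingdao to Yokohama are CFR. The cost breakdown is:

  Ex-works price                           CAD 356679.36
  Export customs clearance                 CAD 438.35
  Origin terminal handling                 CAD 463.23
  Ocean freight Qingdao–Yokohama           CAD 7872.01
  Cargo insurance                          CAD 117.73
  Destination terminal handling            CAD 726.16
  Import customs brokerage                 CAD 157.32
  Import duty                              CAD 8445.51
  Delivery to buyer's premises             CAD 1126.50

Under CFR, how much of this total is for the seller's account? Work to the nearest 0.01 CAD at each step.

CFR: the seller pays costs through ocean freight to the destination port, but not insurance.
Seller's account: goods 356679.36 + export clearance 438.35 + origin terminal 463.23 + freight 7872.01 = 365452.95
Buyer's account: insurance 117.73 + destination terminal 726.16 + brokerage 157.32 + duty 8445.51 + delivery 1126.50 = 10573.22

Seller's account: CAD 365452.95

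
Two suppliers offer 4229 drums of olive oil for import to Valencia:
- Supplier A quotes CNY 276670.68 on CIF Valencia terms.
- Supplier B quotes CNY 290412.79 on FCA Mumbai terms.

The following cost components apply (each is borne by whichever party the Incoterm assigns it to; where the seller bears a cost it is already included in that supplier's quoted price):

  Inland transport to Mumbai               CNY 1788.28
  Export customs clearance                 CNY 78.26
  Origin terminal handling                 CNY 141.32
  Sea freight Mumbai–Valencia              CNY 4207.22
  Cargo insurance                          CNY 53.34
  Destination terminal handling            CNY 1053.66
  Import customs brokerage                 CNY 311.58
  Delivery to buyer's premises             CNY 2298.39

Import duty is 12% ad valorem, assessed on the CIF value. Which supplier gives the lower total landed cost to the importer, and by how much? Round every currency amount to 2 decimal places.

Supplier A (CIF):
The CIF price already equals the CIF value: 276670.68
Import duty = 276670.68 × 12% = 33200.48
Buyer bears (A): 1053.66 + 311.58 + 2298.39 = 3663.63
Landed cost (A) = invoice 276670.68 + 3663.63 + duty 33200.48 = 313534.79
Supplier B (FCA):
CIF value = FCA price + origin terminal + freight + insurance = 290412.79 + 141.32 + 4207.22 + 53.34 = 294814.67
Import duty = 294814.67 × 12% = 35377.76
Buyer bears (B): 141.32 + 4207.22 + 53.34 + 1053.66 + 311.58 + 2298.39 = 8065.51
Landed cost (B) = invoice 290412.79 + 8065.51 + duty 35377.76 = 333856.06
Difference = |313534.79 − 333856.06| = 20321.27

Supplier A is cheaper by CNY 20321.27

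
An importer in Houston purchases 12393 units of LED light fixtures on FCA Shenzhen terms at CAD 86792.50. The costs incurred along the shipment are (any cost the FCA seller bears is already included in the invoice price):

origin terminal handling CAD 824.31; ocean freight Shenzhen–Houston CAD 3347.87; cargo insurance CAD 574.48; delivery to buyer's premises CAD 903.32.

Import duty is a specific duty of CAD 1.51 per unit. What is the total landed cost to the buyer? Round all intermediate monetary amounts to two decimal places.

FCA: the seller delivers export-cleared goods to the carrier; the buyer bears costs from that point.
CIF value = FCA price + origin terminal + freight + insurance = 86792.50 + 824.31 + 3347.87 + 574.48 = 91539.16
Import duty = 12393 × 1.51 = 18713.43
Buyer bears: origin terminal 824.31 + freight 3347.87 + insurance 574.48 + delivery 903.32 + duty 18713.43 = 24363.41
Landed cost = invoice 86792.50 + 24363.41 = 111155.91

Total landed cost: CAD 111155.91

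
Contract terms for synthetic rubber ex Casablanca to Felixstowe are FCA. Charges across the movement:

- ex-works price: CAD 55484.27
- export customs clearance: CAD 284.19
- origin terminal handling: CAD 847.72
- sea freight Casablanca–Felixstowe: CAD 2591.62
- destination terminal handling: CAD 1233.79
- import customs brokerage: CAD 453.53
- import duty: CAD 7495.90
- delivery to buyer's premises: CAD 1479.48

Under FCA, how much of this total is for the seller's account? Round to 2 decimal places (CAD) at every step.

Seller's account: CAD 55768.46

FCA: the seller delivers export-cleared goods to the carrier; the buyer bears costs from that point.
Seller's account: goods 55484.27 + export clearance 284.19 = 55768.46
Buyer's account: origin terminal 847.72 + freight 2591.62 + destination terminal 1233.79 + brokerage 453.53 + duty 7495.90 + delivery 1479.48 = 14102.04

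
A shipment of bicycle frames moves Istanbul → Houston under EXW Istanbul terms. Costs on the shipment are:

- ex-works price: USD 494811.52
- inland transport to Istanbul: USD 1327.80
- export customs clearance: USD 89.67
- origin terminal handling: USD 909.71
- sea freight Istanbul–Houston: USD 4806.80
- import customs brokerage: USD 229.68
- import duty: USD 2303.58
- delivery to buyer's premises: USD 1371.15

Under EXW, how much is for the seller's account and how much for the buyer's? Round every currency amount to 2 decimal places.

Seller: USD 494811.52; buyer: USD 11038.39

EXW: the seller makes goods available at their premises; the buyer bears all onward costs.
Seller's account: goods 494811.52 = 494811.52
Buyer's account: inland to port 1327.80 + export clearance 89.67 + origin terminal 909.71 + freight 4806.80 + brokerage 229.68 + duty 2303.58 + delivery 1371.15 = 11038.39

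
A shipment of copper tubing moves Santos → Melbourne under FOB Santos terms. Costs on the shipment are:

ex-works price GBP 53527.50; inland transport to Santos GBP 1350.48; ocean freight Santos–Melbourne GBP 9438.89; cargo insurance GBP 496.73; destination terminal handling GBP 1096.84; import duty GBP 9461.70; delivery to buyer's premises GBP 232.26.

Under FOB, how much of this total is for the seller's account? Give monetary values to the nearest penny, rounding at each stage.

Seller's account: GBP 54877.98

FOB: the seller bears costs until goods are on board at the origin port; the buyer bears freight, insurance and all costs thereafter.
Seller's account: goods 53527.50 + inland to port 1350.48 = 54877.98
Buyer's account: freight 9438.89 + insurance 496.73 + destination terminal 1096.84 + duty 9461.70 + delivery 232.26 = 20726.42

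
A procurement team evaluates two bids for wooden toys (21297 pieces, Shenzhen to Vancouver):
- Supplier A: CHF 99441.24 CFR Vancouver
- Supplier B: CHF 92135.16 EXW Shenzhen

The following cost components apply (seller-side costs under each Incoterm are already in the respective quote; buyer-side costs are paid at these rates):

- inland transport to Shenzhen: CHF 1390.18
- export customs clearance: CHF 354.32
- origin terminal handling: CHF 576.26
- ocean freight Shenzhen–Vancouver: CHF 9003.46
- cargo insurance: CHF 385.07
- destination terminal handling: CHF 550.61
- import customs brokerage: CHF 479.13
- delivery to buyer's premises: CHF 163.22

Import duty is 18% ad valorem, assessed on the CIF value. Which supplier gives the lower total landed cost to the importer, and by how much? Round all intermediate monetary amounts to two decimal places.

Supplier A (CFR):
CIF value = CFR price + insurance = 99441.24 + 385.07 = 99826.31
Import duty = 99826.31 × 18% = 17968.74
Buyer bears (A): 385.07 + 550.61 + 479.13 + 163.22 = 1578.03
Landed cost (A) = invoice 99441.24 + 1578.03 + duty 17968.74 = 118988.01
Supplier B (EXW):
CIF value = EXW price + inland to port + export clearance + origin terminal + freight + insurance = 92135.16 + 1390.18 + 354.32 + 576.26 + 9003.46 + 385.07 = 103844.45
Import duty = 103844.45 × 18% = 18692.00
Buyer bears (B): 1390.18 + 354.32 + 576.26 + 9003.46 + 385.07 + 550.61 + 479.13 + 163.22 = 12902.25
Landed cost (B) = invoice 92135.16 + 12902.25 + duty 18692.00 = 123729.41
Difference = |118988.01 − 123729.41| = 4741.40

Supplier A is cheaper by CHF 4741.40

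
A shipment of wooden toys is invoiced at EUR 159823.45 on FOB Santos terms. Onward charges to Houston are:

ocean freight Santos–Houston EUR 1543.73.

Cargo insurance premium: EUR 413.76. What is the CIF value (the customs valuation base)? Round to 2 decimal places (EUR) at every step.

CIF = FOB price + freight + insurance
CIF = 159823.45 + 1543.73 + 413.76 = 161780.94

CIF value: EUR 161780.94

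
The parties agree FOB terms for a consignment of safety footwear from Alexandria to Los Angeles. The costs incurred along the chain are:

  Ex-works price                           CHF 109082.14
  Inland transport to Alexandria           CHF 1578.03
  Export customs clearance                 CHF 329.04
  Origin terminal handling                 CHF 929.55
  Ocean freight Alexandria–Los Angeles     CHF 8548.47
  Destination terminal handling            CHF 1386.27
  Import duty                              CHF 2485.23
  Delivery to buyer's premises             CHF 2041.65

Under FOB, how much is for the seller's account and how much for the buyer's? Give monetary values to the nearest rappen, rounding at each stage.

FOB: the seller bears costs until goods are on board at the origin port; the buyer bears freight, insurance and all costs thereafter.
Seller's account: goods 109082.14 + inland to port 1578.03 + export clearance 329.04 + origin terminal 929.55 = 111918.76
Buyer's account: freight 8548.47 + destination terminal 1386.27 + duty 2485.23 + delivery 2041.65 = 14461.62

Seller: CHF 111918.76; buyer: CHF 14461.62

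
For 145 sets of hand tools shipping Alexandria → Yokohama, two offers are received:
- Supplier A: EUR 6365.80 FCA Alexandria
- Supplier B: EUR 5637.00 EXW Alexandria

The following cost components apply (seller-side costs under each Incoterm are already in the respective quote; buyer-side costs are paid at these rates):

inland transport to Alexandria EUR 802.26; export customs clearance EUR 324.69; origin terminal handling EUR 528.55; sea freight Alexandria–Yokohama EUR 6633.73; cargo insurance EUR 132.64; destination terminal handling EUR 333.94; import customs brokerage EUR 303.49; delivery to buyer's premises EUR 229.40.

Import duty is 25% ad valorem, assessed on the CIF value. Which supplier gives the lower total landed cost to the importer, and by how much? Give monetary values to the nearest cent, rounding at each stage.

Supplier A (FCA):
CIF value = FCA price + origin terminal + freight + insurance = 6365.80 + 528.55 + 6633.73 + 132.64 = 13660.72
Import duty = 13660.72 × 25% = 3415.18
Buyer bears (A): 528.55 + 6633.73 + 132.64 + 333.94 + 303.49 + 229.40 = 8161.75
Landed cost (A) = invoice 6365.80 + 8161.75 + duty 3415.18 = 17942.73
Supplier B (EXW):
CIF value = EXW price + inland to port + export clearance + origin terminal + freight + insurance = 5637.00 + 802.26 + 324.69 + 528.55 + 6633.73 + 132.64 = 14058.87
Import duty = 14058.87 × 25% = 3514.72
Buyer bears (B): 802.26 + 324.69 + 528.55 + 6633.73 + 132.64 + 333.94 + 303.49 + 229.40 = 9288.70
Landed cost (B) = invoice 5637.00 + 9288.70 + duty 3514.72 = 18440.42
Difference = |17942.73 − 18440.42| = 497.69

Supplier A is cheaper by EUR 497.69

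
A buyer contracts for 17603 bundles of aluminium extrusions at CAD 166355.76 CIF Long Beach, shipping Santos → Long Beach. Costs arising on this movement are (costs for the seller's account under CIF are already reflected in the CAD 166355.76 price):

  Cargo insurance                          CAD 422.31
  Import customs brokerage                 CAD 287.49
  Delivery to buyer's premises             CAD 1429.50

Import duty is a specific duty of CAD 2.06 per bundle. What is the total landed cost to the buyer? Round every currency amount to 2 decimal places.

Total landed cost: CAD 204334.93

CIF: the seller pays costs through ocean freight and marine insurance to the destination port.
Already in the invoice (seller's account under CIF): insurance — exclude.
The CIF price already equals the CIF value: 166355.76
Import duty = 17603 × 2.06 = 36262.18
Buyer bears: brokerage 287.49 + delivery 1429.50 + duty 36262.18 = 37979.17
Landed cost = invoice 166355.76 + 37979.17 = 204334.93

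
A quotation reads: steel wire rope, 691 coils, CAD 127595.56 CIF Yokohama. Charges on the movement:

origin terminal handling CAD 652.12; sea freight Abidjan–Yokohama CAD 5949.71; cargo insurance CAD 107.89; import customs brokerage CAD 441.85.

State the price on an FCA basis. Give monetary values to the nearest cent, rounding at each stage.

FCA price: CAD 120885.84

Not relevant to the conversion: brokerage — on the buyer under both terms; not part of either seller's price.
From CIF to FCA, the seller no longer bears: origin terminal, freight, insurance.
FCA price = 127595.56 − 652.12 − 5949.71 − 107.89 = 120885.84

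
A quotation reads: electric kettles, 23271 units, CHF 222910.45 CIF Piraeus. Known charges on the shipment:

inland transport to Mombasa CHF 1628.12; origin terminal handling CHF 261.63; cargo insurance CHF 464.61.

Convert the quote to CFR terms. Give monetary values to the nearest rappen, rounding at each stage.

CFR price: CHF 222445.84

Not relevant to the conversion: origin terminal, inland to port — on the seller under both CIF and CFR; already in the CIF price and stays in the CFR price.
From CIF to CFR, the seller no longer bears: insurance.
CFR price = 222910.45 − 464.61 = 222445.84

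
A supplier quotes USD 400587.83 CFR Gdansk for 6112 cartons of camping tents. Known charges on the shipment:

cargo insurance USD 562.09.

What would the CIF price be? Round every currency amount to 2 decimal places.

CIF price: USD 401149.92

From CFR to CIF, the seller additionally bears: insurance.
CIF price = 400587.83 + 562.09 = 401149.92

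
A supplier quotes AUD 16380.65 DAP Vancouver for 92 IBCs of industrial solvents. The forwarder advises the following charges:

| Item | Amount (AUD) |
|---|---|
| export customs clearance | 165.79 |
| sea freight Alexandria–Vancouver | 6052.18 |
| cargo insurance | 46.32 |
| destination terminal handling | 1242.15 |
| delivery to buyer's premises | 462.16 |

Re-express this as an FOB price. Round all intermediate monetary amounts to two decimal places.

FOB price: AUD 8577.84

Not relevant to the conversion: export clearance — on the seller under both DAP and FOB; already in the DAP price and stays in the FOB price.
From DAP to FOB, the seller no longer bears: freight, insurance, destination terminal, delivery.
FOB price = 16380.65 − 6052.18 − 46.32 − 1242.15 − 462.16 = 8577.84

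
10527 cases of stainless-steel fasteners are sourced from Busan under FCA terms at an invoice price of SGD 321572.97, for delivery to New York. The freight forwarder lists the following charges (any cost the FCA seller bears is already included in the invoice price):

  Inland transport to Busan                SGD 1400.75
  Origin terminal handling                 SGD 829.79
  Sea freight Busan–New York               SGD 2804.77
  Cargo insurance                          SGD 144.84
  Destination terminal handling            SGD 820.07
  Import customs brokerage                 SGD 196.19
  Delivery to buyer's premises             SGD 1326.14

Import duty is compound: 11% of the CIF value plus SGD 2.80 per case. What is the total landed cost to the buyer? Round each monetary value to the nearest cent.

FCA: the seller delivers export-cleared goods to the carrier; the buyer bears costs from that point.
Already in the invoice (seller's account under FCA): inland to port — exclude.
CIF value = FCA price + origin terminal + freight + insurance = 321572.97 + 829.79 + 2804.77 + 144.84 = 325352.37
Ad valorem component: 325352.37 × 11% = 35788.76
Specific component: 10527 × 2.80 = 29475.60
Import duty = 35788.76 + 29475.60 = 65264.36
Buyer bears: origin terminal 829.79 + freight 2804.77 + insurance 144.84 + destination terminal 820.07 + brokerage 196.19 + delivery 1326.14 + duty 65264.36 = 71386.16
Landed cost = invoice 321572.97 + 71386.16 = 392959.13

Total landed cost: SGD 392959.13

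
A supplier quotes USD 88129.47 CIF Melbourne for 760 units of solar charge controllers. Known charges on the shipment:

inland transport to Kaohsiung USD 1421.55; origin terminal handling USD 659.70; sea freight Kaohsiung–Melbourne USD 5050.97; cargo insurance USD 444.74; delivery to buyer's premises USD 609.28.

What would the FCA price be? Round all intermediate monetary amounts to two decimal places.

FCA price: USD 81974.06

Not relevant to the conversion: inland to port — on the seller under both CIF and FCA; already in the CIF price and stays in the FCA price. delivery — on the buyer under both terms; not part of either seller's price.
From CIF to FCA, the seller no longer bears: origin terminal, freight, insurance.
FCA price = 88129.47 − 659.70 − 5050.97 − 444.74 = 81974.06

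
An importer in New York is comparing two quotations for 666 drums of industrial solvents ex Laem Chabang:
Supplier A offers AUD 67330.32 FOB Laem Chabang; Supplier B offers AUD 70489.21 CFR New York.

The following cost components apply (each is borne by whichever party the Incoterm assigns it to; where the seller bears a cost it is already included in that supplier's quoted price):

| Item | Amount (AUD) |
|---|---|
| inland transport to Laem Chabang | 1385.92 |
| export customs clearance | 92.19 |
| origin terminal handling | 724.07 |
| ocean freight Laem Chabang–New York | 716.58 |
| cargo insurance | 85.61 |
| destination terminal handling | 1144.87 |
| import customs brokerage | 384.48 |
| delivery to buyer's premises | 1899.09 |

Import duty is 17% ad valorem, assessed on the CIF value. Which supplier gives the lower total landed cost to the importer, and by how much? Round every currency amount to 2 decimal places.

Supplier A is cheaper by AUD 2857.50

Supplier A (FOB):
CIF value = FOB price + freight + insurance = 67330.32 + 716.58 + 85.61 = 68132.51
Import duty = 68132.51 × 17% = 11582.53
Buyer bears (A): 716.58 + 85.61 + 1144.87 + 384.48 + 1899.09 = 4230.63
Landed cost (A) = invoice 67330.32 + 4230.63 + duty 11582.53 = 83143.48
Supplier B (CFR):
CIF value = CFR price + insurance = 70489.21 + 85.61 = 70574.82
Import duty = 70574.82 × 17% = 11997.72
Buyer bears (B): 85.61 + 1144.87 + 384.48 + 1899.09 = 3514.05
Landed cost (B) = invoice 70489.21 + 3514.05 + duty 11997.72 = 86000.98
Difference = |83143.48 − 86000.98| = 2857.50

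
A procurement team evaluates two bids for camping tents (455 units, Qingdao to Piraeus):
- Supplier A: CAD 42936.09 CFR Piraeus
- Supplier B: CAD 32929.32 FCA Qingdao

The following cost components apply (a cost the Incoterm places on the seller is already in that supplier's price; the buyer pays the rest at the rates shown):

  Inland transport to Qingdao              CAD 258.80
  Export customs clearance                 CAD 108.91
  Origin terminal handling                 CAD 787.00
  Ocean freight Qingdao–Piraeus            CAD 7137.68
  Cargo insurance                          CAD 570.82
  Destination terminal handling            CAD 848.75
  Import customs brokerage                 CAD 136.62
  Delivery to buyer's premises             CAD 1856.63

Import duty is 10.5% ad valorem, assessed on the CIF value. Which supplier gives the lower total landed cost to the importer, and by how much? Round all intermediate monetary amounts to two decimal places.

Supplier A (CFR):
CIF value = CFR price + insurance = 42936.09 + 570.82 = 43506.91
Import duty = 43506.91 × 10.5% = 4568.23
Buyer bears (A): 570.82 + 848.75 + 136.62 + 1856.63 = 3412.82
Landed cost (A) = invoice 42936.09 + 3412.82 + duty 4568.23 = 50917.14
Supplier B (FCA):
CIF value = FCA price + origin terminal + freight + insurance = 32929.32 + 787.00 + 7137.68 + 570.82 = 41424.82
Import duty = 41424.82 × 10.5% = 4349.61
Buyer bears (B): 787.00 + 7137.68 + 570.82 + 848.75 + 136.62 + 1856.63 = 11337.50
Landed cost (B) = invoice 32929.32 + 11337.50 + duty 4349.61 = 48616.43
Difference = |50917.14 − 48616.43| = 2300.71

Supplier B is cheaper by CAD 2300.71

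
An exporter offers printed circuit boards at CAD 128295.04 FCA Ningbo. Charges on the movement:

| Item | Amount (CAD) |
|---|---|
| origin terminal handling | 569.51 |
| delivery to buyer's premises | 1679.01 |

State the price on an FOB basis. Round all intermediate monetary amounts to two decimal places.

Not relevant to the conversion: delivery — on the buyer under both terms; not part of either seller's price.
From FCA to FOB, the seller additionally bears: origin terminal.
FOB price = 128295.04 + 569.51 = 128864.55

FOB price: CAD 128864.55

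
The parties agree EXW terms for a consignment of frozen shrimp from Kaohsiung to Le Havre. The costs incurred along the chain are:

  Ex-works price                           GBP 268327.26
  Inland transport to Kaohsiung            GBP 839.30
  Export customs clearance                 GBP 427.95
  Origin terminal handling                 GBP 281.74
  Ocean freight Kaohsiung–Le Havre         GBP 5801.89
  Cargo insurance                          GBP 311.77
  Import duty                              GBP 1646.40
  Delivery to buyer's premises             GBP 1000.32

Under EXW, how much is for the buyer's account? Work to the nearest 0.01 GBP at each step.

EXW: the seller makes goods available at their premises; the buyer bears all onward costs.
Seller's account: goods 268327.26 = 268327.26
Buyer's account: inland to port 839.30 + export clearance 427.95 + origin terminal 281.74 + freight 5801.89 + insurance 311.77 + duty 1646.40 + delivery 1000.32 = 10309.37

Buyer's account: GBP 10309.37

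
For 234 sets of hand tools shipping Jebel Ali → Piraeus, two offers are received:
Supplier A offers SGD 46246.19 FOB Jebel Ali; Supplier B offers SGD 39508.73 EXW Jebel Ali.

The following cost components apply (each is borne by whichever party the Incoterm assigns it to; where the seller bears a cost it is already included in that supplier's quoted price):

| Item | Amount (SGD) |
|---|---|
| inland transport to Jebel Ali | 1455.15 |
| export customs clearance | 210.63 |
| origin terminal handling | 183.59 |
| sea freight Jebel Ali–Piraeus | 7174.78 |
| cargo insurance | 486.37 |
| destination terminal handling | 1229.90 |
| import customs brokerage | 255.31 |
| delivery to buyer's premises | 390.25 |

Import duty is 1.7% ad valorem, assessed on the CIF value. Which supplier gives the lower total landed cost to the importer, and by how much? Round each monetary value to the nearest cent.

Supplier B is cheaper by SGD 4971.18

Supplier A (FOB):
CIF value = FOB price + freight + insurance = 46246.19 + 7174.78 + 486.37 = 53907.34
Import duty = 53907.34 × 1.7% = 916.42
Buyer bears (A): 7174.78 + 486.37 + 1229.90 + 255.31 + 390.25 = 9536.61
Landed cost (A) = invoice 46246.19 + 9536.61 + duty 916.42 = 56699.22
Supplier B (EXW):
CIF value = EXW price + inland to port + export clearance + origin terminal + freight + insurance = 39508.73 + 1455.15 + 210.63 + 183.59 + 7174.78 + 486.37 = 49019.25
Import duty = 49019.25 × 1.7% = 833.33
Buyer bears (B): 1455.15 + 210.63 + 183.59 + 7174.78 + 486.37 + 1229.90 + 255.31 + 390.25 = 11385.98
Landed cost (B) = invoice 39508.73 + 11385.98 + duty 833.33 = 51728.04
Difference = |56699.22 − 51728.04| = 4971.18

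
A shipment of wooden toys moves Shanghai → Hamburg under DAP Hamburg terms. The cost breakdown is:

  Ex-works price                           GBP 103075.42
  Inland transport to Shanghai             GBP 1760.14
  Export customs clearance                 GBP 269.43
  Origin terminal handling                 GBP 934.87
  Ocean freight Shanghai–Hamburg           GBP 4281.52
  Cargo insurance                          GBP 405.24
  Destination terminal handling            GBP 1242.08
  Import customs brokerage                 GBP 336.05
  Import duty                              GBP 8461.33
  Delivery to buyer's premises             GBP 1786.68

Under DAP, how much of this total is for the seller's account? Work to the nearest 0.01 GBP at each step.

DAP: the seller bears all costs to the named destination except import duty and clearance.
Seller's account: goods 103075.42 + inland to port 1760.14 + export clearance 269.43 + origin terminal 934.87 + freight 4281.52 + insurance 405.24 + destination terminal 1242.08 + delivery 1786.68 = 113755.38
Buyer's account: brokerage 336.05 + duty 8461.33 = 8797.38

Seller's account: GBP 113755.38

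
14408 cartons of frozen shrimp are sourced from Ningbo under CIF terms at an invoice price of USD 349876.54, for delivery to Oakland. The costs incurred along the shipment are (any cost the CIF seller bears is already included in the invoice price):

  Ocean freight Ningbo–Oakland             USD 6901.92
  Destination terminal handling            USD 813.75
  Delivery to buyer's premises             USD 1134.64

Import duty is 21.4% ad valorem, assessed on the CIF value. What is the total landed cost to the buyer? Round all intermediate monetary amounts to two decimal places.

Total landed cost: USD 426698.51

CIF: the seller pays costs through ocean freight and marine insurance to the destination port.
Already in the invoice (seller's account under CIF): freight — exclude.
The CIF price already equals the CIF value: 349876.54
Import duty = 349876.54 × 21.4% = 74873.58
Buyer bears: destination terminal 813.75 + delivery 1134.64 + duty 74873.58 = 76821.97
Landed cost = invoice 349876.54 + 76821.97 = 426698.51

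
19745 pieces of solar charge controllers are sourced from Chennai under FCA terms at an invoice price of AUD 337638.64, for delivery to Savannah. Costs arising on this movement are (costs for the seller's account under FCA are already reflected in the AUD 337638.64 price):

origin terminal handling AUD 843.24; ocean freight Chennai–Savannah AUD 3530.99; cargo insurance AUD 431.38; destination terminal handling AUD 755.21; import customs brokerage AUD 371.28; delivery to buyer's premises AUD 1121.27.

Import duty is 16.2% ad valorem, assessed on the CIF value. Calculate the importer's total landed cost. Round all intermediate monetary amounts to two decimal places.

Total landed cost: AUD 400167.98

FCA: the seller delivers export-cleared goods to the carrier; the buyer bears costs from that point.
CIF value = FCA price + origin terminal + freight + insurance = 337638.64 + 843.24 + 3530.99 + 431.38 = 342444.25
Import duty = 342444.25 × 16.2% = 55475.97
Buyer bears: origin terminal 843.24 + freight 3530.99 + insurance 431.38 + destination terminal 755.21 + brokerage 371.28 + delivery 1121.27 + duty 55475.97 = 62529.34
Landed cost = invoice 337638.64 + 62529.34 = 400167.98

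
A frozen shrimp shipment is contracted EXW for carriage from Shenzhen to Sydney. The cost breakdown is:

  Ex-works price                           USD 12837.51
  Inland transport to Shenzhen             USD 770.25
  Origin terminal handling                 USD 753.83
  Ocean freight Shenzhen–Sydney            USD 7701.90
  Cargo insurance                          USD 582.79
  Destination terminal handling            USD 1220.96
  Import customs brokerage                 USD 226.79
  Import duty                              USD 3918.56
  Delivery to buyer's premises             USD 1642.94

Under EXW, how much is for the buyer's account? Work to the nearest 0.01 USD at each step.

EXW: the seller makes goods available at their premises; the buyer bears all onward costs.
Seller's account: goods 12837.51 = 12837.51
Buyer's account: inland to port 770.25 + origin terminal 753.83 + freight 7701.90 + insurance 582.79 + destination terminal 1220.96 + brokerage 226.79 + duty 3918.56 + delivery 1642.94 = 16818.02

Buyer's account: USD 16818.02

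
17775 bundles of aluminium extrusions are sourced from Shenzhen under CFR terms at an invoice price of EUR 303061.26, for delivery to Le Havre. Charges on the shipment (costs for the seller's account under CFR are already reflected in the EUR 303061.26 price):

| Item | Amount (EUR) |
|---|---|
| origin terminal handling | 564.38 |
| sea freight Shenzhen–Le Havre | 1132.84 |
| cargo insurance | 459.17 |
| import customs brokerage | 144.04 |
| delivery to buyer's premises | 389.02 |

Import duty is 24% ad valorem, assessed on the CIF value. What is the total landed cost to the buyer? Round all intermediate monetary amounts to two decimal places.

Total landed cost: EUR 376898.39

CFR: the seller pays costs through ocean freight to the destination port, but not insurance.
Already in the invoice (seller's account under CFR): origin terminal, freight — exclude.
CIF value = CFR price + insurance = 303061.26 + 459.17 = 303520.43
Import duty = 303520.43 × 24% = 72844.90
Buyer bears: insurance 459.17 + brokerage 144.04 + delivery 389.02 + duty 72844.90 = 73837.13
Landed cost = invoice 303061.26 + 73837.13 = 376898.39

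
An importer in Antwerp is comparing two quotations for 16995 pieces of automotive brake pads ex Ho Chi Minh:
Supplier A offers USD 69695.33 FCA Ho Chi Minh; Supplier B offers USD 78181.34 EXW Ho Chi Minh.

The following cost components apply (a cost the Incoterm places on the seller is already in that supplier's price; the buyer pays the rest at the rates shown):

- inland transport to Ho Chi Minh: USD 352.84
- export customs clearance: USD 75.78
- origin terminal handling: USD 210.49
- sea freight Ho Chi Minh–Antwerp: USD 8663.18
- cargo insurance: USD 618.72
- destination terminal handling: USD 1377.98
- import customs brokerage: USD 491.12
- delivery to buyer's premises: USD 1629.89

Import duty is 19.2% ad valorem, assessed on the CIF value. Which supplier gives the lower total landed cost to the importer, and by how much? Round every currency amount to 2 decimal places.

Supplier A is cheaper by USD 10626.24

Supplier A (FCA):
CIF value = FCA price + origin terminal + freight + insurance = 69695.33 + 210.49 + 8663.18 + 618.72 = 79187.72
Import duty = 79187.72 × 19.2% = 15204.04
Buyer bears (A): 210.49 + 8663.18 + 618.72 + 1377.98 + 491.12 + 1629.89 = 12991.38
Landed cost (A) = invoice 69695.33 + 12991.38 + duty 15204.04 = 97890.75
Supplier B (EXW):
CIF value = EXW price + inland to port + export clearance + origin terminal + freight + insurance = 78181.34 + 352.84 + 75.78 + 210.49 + 8663.18 + 618.72 = 88102.35
Import duty = 88102.35 × 19.2% = 16915.65
Buyer bears (B): 352.84 + 75.78 + 210.49 + 8663.18 + 618.72 + 1377.98 + 491.12 + 1629.89 = 13420.00
Landed cost (B) = invoice 78181.34 + 13420.00 + duty 16915.65 = 108516.99
Difference = |97890.75 − 108516.99| = 10626.24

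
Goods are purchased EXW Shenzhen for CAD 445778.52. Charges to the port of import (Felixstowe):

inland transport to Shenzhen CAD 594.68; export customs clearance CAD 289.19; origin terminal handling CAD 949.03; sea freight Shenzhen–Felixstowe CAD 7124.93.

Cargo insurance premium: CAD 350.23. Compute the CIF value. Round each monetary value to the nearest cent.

CIF value: CAD 455086.58

CIF = EXW price + pre-shipment costs + freight + insurance
CIF = 445778.52 + 594.68 + 289.19 + 949.03 + 7124.93 + 350.23 = 455086.58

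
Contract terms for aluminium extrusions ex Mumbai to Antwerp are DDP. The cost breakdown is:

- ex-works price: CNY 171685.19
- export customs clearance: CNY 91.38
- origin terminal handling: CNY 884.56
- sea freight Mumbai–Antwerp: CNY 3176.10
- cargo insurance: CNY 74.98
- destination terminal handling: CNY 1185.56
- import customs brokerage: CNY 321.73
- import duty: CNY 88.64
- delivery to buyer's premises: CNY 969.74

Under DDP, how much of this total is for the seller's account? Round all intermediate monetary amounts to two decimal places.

Seller's account: CNY 178477.88

DDP: the seller bears all costs including import duty.
Seller's account: goods 171685.19 + export clearance 91.38 + origin terminal 884.56 + freight 3176.10 + insurance 74.98 + destination terminal 1185.56 + brokerage 321.73 + duty 88.64 + delivery 969.74 = 178477.88
Buyer's account: 0.00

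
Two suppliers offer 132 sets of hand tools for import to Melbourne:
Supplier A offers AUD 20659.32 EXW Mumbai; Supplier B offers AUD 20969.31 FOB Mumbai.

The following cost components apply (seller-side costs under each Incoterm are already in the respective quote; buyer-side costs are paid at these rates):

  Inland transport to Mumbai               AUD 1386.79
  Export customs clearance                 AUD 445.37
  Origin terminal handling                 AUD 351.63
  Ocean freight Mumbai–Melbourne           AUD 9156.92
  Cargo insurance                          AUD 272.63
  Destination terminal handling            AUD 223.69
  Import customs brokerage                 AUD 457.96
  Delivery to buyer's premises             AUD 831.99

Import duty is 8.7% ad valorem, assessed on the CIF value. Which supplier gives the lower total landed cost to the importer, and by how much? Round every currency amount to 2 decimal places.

Supplier A (EXW):
CIF value = EXW price + inland to port + export clearance + origin terminal + freight + insurance = 20659.32 + 1386.79 + 445.37 + 351.63 + 9156.92 + 272.63 = 32272.66
Import duty = 32272.66 × 8.7% = 2807.72
Buyer bears (A): 1386.79 + 445.37 + 351.63 + 9156.92 + 272.63 + 223.69 + 457.96 + 831.99 = 13126.98
Landed cost (A) = invoice 20659.32 + 13126.98 + duty 2807.72 = 36594.02
Supplier B (FOB):
CIF value = FOB price + freight + insurance = 20969.31 + 9156.92 + 272.63 = 30398.86
Import duty = 30398.86 × 8.7% = 2644.70
Buyer bears (B): 9156.92 + 272.63 + 223.69 + 457.96 + 831.99 = 10943.19
Landed cost (B) = invoice 20969.31 + 10943.19 + duty 2644.70 = 34557.20
Difference = |36594.02 − 34557.20| = 2036.82

Supplier B is cheaper by AUD 2036.82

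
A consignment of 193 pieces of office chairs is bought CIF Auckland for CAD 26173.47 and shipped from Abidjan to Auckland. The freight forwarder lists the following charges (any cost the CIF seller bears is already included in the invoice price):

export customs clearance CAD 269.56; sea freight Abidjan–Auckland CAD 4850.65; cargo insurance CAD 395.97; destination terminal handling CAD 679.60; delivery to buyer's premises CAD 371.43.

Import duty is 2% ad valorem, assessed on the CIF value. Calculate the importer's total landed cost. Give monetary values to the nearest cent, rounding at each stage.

CIF: the seller pays costs through ocean freight and marine insurance to the destination port.
Already in the invoice (seller's account under CIF): export clearance, freight, insurance — exclude.
The CIF price already equals the CIF value: 26173.47
Import duty = 26173.47 × 2% = 523.47
Buyer bears: destination terminal 679.60 + delivery 371.43 + duty 523.47 = 1574.50
Landed cost = invoice 26173.47 + 1574.50 = 27747.97

Total landed cost: CAD 27747.97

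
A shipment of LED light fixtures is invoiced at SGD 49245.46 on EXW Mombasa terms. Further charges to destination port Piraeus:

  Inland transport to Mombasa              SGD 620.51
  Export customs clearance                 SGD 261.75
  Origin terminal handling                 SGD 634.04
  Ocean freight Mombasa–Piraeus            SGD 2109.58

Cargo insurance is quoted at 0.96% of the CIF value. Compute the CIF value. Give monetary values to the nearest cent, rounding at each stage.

Let C be the CIF value. C = EXW price + pre-shipment costs + freight + 0.96% × C
C − 0.96% × C = 49245.46 + 620.51 + 261.75 + 634.04 + 2109.58
0.9904 × C = 52871.34
C = 52871.34 / 0.9904 = 53383.82
Insurance premium = 0.96% × 53383.82 = 512.48

CIF value: SGD 53383.82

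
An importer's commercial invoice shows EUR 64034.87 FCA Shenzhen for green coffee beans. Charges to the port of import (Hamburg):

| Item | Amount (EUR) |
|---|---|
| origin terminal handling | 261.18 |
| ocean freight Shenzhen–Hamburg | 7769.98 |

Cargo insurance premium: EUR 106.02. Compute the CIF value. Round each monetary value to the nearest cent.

CIF value: EUR 72172.05

CIF = FCA price + pre-shipment costs + freight + insurance
CIF = 64034.87 + 261.18 + 7769.98 + 106.02 = 72172.05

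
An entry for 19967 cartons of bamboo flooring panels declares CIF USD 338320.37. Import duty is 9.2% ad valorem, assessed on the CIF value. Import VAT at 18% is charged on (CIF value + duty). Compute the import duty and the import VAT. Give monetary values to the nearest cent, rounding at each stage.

Import duty = 338320.37 × 9.2% = 31125.47
VAT base = CIF + duty = 338320.37 + 31125.47 = 369445.84
Import VAT = 369445.84 × 18% = 66500.25

Import duty: USD 31125.47; import VAT: USD 66500.25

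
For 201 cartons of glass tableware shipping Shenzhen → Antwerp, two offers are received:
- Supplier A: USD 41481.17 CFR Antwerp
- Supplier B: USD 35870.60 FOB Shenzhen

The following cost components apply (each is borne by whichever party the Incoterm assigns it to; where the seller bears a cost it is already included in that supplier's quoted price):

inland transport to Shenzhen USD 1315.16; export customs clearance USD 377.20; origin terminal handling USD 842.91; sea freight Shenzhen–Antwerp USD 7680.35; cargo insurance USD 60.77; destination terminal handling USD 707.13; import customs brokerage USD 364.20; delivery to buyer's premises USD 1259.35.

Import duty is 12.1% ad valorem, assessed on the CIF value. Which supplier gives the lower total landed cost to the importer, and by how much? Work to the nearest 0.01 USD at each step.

Supplier A is cheaper by USD 2320.23

Supplier A (CFR):
CIF value = CFR price + insurance = 41481.17 + 60.77 = 41541.94
Import duty = 41541.94 × 12.1% = 5026.57
Buyer bears (A): 60.77 + 707.13 + 364.20 + 1259.35 = 2391.45
Landed cost (A) = invoice 41481.17 + 2391.45 + duty 5026.57 = 48899.19
Supplier B (FOB):
CIF value = FOB price + freight + insurance = 35870.60 + 7680.35 + 60.77 = 43611.72
Import duty = 43611.72 × 12.1% = 5277.02
Buyer bears (B): 7680.35 + 60.77 + 707.13 + 364.20 + 1259.35 = 10071.80
Landed cost (B) = invoice 35870.60 + 10071.80 + duty 5277.02 = 51219.42
Difference = |48899.19 − 51219.42| = 2320.23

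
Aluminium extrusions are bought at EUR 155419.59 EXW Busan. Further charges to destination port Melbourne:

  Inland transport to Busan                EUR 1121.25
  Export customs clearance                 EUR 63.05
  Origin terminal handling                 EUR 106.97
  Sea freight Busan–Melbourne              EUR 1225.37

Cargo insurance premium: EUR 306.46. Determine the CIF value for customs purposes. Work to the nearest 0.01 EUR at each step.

CIF = EXW price + pre-shipment costs + freight + insurance
CIF = 155419.59 + 1121.25 + 63.05 + 106.97 + 1225.37 + 306.46 = 158242.69

CIF value: EUR 158242.69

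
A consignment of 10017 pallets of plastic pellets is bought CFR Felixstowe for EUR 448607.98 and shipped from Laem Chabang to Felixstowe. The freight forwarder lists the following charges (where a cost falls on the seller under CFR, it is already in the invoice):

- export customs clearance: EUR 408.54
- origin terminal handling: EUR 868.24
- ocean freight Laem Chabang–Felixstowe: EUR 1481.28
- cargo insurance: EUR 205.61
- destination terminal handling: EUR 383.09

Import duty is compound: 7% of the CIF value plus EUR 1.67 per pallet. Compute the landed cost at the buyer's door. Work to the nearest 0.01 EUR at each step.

Total landed cost: EUR 497342.02

CFR: the seller pays costs through ocean freight to the destination port, but not insurance.
Already in the invoice (seller's account under CFR): export clearance, origin terminal, freight — exclude.
CIF value = CFR price + insurance = 448607.98 + 205.61 = 448813.59
Ad valorem component: 448813.59 × 7% = 31416.95
Specific component: 10017 × 1.67 = 16728.39
Import duty = 31416.95 + 16728.39 = 48145.34
Buyer bears: insurance 205.61 + destination terminal 383.09 + duty 48145.34 = 48734.04
Landed cost = invoice 448607.98 + 48734.04 = 497342.02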